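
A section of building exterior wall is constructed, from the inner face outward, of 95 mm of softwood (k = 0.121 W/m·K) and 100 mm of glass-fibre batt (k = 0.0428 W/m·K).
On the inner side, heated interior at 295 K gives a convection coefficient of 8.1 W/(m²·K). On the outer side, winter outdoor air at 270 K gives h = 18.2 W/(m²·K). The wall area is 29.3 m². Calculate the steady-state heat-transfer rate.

Q ≈ 222 W

Model the wall as resistances in series:
R_inner film = 1/(h_i·A) = 1/(8.1×29.3) = 0.004214 K/W
R_softwood = L/(kA) = 0.095/(0.121×29.3) = 0.0268 K/W
R_glass-fibre batt = L/(kA) = 0.1/(0.0428×29.3) = 0.07974 K/W
R_outer film = 1/(h_o·A) = 1/(18.2×29.3) = 0.001875 K/W
R_total = 0.1126 K/W
Q = ΔT / R_total = 25 / 0.1126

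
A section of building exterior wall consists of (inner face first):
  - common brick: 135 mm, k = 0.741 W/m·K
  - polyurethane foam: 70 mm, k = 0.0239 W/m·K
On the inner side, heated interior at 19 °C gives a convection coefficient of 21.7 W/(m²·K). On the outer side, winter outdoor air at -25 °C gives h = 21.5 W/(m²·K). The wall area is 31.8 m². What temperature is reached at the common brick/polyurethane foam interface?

Series thermal resistances:
R_inner film = 1/(h_i·A) = 1/(21.7×31.8) = 0.001449 K/W
R_common brick = L/(kA) = 0.135/(0.741×31.8) = 0.005729 K/W
R_polyurethane foam = L/(kA) = 0.07/(0.0239×31.8) = 0.0921 K/W
R_outer film = 1/(h_o·A) = 1/(21.5×31.8) = 0.001463 K/W
R_total = 0.1007 K/W;  Q = ΔT/R_total = 44/0.1007 = 436.8 W
T_interface = T_inner − Q·ΣR(inner→interface) = 19 − 437×0.007178

T ≈ 15.9 °C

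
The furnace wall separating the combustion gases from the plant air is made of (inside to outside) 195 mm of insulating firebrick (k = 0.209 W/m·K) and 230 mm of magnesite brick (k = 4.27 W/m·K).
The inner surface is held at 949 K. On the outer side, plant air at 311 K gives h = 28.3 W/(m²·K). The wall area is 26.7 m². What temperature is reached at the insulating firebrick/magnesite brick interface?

T ≈ 367 K

Model the wall as resistances in series:
R_insulating firebrick = L/(kA) = 0.195/(0.209×26.7) = 0.03494 K/W
R_magnesite brick = L/(kA) = 0.23/(4.27×26.7) = 0.002017 K/W
R_outer film = 1/(h_o·A) = 1/(28.3×26.7) = 0.001323 K/W
R_total = 0.03829 K/W;  Q = ΔT/R_total = 638/0.03829 = 16660 W
T_interface = T_inner − Q·ΣR(inner→interface) = 949 − 16700×0.03494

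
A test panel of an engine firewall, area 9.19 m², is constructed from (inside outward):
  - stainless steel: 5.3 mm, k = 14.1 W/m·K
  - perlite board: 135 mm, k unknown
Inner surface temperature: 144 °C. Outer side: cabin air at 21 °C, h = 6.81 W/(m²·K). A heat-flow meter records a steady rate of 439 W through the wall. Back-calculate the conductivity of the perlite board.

k ≈ 0.0556 W/(m·K)

Thermal resistances in series:
R_stainless steel = L/(kA) = 0.0053/(14.1×9.19) = 4.09×10^-5 K/W
R_outer film = 1/(h_o·A) = 1/(6.81×9.19) = 0.01598 K/W
Sum of known resistances R_other = 0.01602 K/W
Total R = ΔT/Q = 123/439 = 0.2802 K/W
R_perlite board = R_total − R_other = 0.2642 K/W
k = L/(R·A) = 0.135/(0.2642×9.19)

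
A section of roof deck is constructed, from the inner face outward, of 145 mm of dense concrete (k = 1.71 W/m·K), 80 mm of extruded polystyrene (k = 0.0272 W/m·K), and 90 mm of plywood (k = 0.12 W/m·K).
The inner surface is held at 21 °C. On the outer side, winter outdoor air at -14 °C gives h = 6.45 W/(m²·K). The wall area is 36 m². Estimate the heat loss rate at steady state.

Q ≈ 321 W

Series thermal resistances:
R_dense concrete = L/(kA) = 0.145/(1.71×36) = 0.002355 K/W
R_extruded polystyrene = L/(kA) = 0.08/(0.0272×36) = 0.0817 K/W
R_plywood = L/(kA) = 0.09/(0.12×36) = 0.02083 K/W
R_outer film = 1/(h_o·A) = 1/(6.45×36) = 0.004307 K/W
R_total = 0.1092 K/W
Q = ΔT / R_total = 35 / 0.1092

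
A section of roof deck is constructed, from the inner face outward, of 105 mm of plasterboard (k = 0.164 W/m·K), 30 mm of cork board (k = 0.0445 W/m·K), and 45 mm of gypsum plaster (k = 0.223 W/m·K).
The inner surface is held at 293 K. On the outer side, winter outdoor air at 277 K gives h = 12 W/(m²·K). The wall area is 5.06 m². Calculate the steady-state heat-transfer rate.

Treating each layer as a thermal resistance in series:
R_plasterboard = L/(kA) = 0.105/(0.164×5.06) = 0.1265 K/W
R_cork board = L/(kA) = 0.03/(0.0445×5.06) = 0.1332 K/W
R_gypsum plaster = L/(kA) = 0.045/(0.223×5.06) = 0.03988 K/W
R_outer film = 1/(h_o·A) = 1/(12×5.06) = 0.01647 K/W
R_total = 0.3161 K/W
Q = ΔT / R_total = 16 / 0.3161

Q ≈ 50.6 W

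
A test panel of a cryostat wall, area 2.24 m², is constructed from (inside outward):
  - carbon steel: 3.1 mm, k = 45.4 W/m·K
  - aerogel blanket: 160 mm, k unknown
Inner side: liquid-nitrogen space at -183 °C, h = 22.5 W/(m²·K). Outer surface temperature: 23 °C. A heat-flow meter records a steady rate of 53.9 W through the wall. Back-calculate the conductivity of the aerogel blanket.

k ≈ 0.0188 W/(m·K)

Using the resistance-network approach (series):
R_inner film = 1/(h_i·A) = 1/(22.5×2.24) = 0.01984 K/W
R_carbon steel = L/(kA) = 0.0031/(45.4×2.24) = 3.048×10^-5 K/W
Sum of known resistances R_other = 0.01987 K/W
Total R = ΔT/Q = 206/53.9 = 3.822 K/W
R_aerogel blanket = R_total − R_other = 3.802 K/W
k = L/(R·A) = 0.16/(3.802×2.24)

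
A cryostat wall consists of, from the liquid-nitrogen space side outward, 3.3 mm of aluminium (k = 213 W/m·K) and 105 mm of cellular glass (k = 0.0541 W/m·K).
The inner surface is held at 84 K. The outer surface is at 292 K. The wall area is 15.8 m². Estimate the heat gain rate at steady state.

Q ≈ 1690 W

Model the wall as resistances in series:
R_aluminium = L/(kA) = 0.0033/(213×15.8) = 9.806×10^-7 K/W
R_cellular glass = L/(kA) = 0.105/(0.0541×15.8) = 0.1228 K/W
R_total = 0.1228 K/W
Q = ΔT / R_total = 208 / 0.1228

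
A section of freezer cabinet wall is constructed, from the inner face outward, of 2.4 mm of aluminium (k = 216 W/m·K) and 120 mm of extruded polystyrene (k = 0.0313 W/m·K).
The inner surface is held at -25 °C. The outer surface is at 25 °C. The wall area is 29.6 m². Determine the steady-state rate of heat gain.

Thermal resistances in series:
R_aluminium = L/(kA) = 0.0024/(216×29.6) = 3.754×10^-7 K/W
R_extruded polystyrene = L/(kA) = 0.12/(0.0313×29.6) = 0.1295 K/W
R_total = 0.1295 K/W
Q = ΔT / R_total = 50 / 0.1295

Q ≈ 386 W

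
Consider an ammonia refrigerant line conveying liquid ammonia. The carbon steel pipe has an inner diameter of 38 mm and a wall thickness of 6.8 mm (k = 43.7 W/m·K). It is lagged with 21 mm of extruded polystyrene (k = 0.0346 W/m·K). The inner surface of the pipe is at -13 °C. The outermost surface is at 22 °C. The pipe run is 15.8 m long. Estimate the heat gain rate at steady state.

Radial resistances (cylindrical: R_cond = ln(r_o/r_i)/(2πkL), R_conv = 1/(h·2πrL)):
R_carbon steel pipe wall = ln(25.8/19)/(2π×43.7×15.8) = 7.052×10^-5 K/W
R_extruded polystyrene = ln(46.8/25.8)/(2π×0.0346×15.8) = 0.1734 K/W
R_total = 0.1734 K/W
Q = ΔT/R_total = 35/0.1734

Q ≈ 202 W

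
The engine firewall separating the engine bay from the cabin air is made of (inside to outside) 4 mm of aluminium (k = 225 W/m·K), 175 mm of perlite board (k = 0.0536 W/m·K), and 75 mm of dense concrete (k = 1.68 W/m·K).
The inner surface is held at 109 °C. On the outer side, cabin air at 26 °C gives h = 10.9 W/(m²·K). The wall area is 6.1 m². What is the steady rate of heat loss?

Q ≈ 149 W

Thermal resistances in series:
R_aluminium = L/(kA) = 0.004/(225×6.1) = 2.914×10^-6 K/W
R_perlite board = L/(kA) = 0.175/(0.0536×6.1) = 0.5352 K/W
R_dense concrete = L/(kA) = 0.075/(1.68×6.1) = 0.007319 K/W
R_outer film = 1/(h_o·A) = 1/(10.9×6.1) = 0.01504 K/W
R_total = 0.5576 K/W
Q = ΔT / R_total = 83 / 0.5576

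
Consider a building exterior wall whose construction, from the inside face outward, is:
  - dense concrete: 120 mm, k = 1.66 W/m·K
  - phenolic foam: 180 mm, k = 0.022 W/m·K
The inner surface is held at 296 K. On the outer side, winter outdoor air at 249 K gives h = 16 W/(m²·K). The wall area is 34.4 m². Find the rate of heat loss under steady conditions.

Series thermal resistances:
R_dense concrete = L/(kA) = 0.12/(1.66×34.4) = 0.002101 K/W
R_phenolic foam = L/(kA) = 0.18/(0.022×34.4) = 0.2378 K/W
R_outer film = 1/(h_o·A) = 1/(16×34.4) = 0.001817 K/W
R_total = 0.2418 K/W
Q = ΔT / R_total = 47 / 0.2418

Q ≈ 194 W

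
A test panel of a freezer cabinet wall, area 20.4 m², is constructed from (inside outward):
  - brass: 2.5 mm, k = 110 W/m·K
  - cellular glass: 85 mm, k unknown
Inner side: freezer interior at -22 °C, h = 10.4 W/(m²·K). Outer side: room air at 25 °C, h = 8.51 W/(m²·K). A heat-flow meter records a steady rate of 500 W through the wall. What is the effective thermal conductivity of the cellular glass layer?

k ≈ 0.0499 W/(m·K)

Using the resistance-network approach (series):
R_inner film = 1/(h_i·A) = 1/(10.4×20.4) = 0.004713 K/W
R_brass = L/(kA) = 0.0025/(110×20.4) = 1.114×10^-6 K/W
R_outer film = 1/(h_o·A) = 1/(8.51×20.4) = 0.00576 K/W
Sum of known resistances R_other = 0.01047 K/W
Total R = ΔT/Q = 47/500 = 0.094 K/W
R_cellular glass = R_total − R_other = 0.08353 K/W
k = L/(R·A) = 0.085/(0.08353×20.4)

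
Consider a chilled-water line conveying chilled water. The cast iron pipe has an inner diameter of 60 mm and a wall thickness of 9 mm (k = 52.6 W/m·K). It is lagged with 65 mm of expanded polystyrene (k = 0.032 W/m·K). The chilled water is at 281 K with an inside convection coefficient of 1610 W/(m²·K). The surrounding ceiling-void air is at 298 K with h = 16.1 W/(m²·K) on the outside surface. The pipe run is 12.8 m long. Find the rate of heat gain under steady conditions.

Q ≈ 43.7 W

Radial resistances (cylindrical: R_cond = ln(r_o/r_i)/(2πkL), R_conv = 1/(h·2πrL)):
R_inner film = 1/(h_i·2πr₁L) = 1/(1610×2π×0.03×12.8) = 2.574×10^-4 K/W
R_cast iron pipe wall = ln(39/30)/(2π×52.6×12.8) = 6.202×10^-5 K/W
R_expanded polystyrene = ln(104/39)/(2π×0.032×12.8) = 0.3811 K/W
R_outer film = 1/(h_o·2πr_oL) = 1/(16.1×2π×0.104×12.8) = 0.007426 K/W
R_total = 0.3889 K/W
Q = ΔT/R_total = 17/0.3889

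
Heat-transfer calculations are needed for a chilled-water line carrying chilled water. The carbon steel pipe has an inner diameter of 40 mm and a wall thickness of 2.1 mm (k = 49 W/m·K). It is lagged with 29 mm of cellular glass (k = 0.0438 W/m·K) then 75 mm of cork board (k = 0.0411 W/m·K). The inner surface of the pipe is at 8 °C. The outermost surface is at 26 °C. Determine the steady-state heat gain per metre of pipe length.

q′ ≈ 2.75 W/m

Cylindrical conduction, so R = ln(r₂/r₁)/(2πkL) per layer, in series:
R_carbon steel pipe wall = ln(22.1/20)/(2π×49×1) = 3.243×10^-4 K/W
R_cellular glass = ln(51.1/22.1)/(2π×0.0438×1) = 3.046 K/W
R_cork board = ln(126.1/51.1)/(2π×0.0411×1) = 3.498 K/W
R_total = 6.544 K/W
Q = ΔT/R_total = 18/6.544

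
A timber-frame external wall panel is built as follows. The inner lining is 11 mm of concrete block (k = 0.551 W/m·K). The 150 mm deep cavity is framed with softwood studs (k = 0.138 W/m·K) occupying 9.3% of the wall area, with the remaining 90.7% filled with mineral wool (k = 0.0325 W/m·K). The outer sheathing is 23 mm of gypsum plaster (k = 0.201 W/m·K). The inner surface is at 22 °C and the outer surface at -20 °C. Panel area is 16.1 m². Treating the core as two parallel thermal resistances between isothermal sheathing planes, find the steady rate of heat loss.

Q ≈ 184 W

Sheathing layers in series; stud and cavity paths in parallel between them.
R_inner = 0.011/(0.551×16.1) = 0.00124 K/W
R_stud  = 0.15/(0.138×0.093×16.1) = 0.7259 K/W
R_cav   = 0.15/(0.0325×0.907×16.1) = 0.3161 K/W
1/R_core = 1/R_stud + 1/R_cav → R_core = 0.2202 K/W
R_outer = 0.023/(0.201×16.1) = 0.007107 K/W
R_total = 0.2285 K/W
Q = ΔT/R_total = 42/0.2285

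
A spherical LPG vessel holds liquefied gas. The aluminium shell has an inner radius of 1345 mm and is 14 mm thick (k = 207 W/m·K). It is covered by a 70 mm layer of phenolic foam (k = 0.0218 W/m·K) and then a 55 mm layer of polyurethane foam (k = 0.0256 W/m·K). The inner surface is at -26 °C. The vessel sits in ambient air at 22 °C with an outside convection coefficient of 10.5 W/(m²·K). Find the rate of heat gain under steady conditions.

Each spherical layer contributes R = (1/r_i − 1/r_o)/(4πk):
R_aluminium shell = (1/1.345 − 1/1.359)/(4π×207) = 2.944×10^-6 K/W
R_phenolic foam = (1/1.359 − 1/1.429)/(4π×0.0218) = 0.1316 K/W
R_polyurethane foam = (1/1.429 − 1/1.484)/(4π×0.0256) = 0.08062 K/W
R_outer film = 1/(h·4πr_o²) = 1/(10.5×4π×1.484²) = 0.003441 K/W
R_total = 0.2156 K/W
Q = ΔT/R_total = 48/0.2156

Q ≈ 223 W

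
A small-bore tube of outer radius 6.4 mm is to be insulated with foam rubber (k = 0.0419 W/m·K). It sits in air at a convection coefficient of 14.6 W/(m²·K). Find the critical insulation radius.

For a cylinder r_cr = k/h = 0.0419/14.6
r_cr = 2.87 mm; since the bare radius (6.4 mm) is above r_cr, any added insulation will reduce heat loss.

r_cr ≈ 2.87 mm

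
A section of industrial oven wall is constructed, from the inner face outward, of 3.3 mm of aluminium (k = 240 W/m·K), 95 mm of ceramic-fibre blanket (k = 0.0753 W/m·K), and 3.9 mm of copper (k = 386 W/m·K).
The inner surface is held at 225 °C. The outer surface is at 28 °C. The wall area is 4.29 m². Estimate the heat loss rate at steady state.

Series thermal resistances:
R_aluminium = L/(kA) = 0.0033/(240×4.29) = 3.205×10^-6 K/W
R_ceramic-fibre blanket = L/(kA) = 0.095/(0.0753×4.29) = 0.2941 K/W
R_copper = L/(kA) = 0.0039/(386×4.29) = 2.355×10^-6 K/W
R_total = 0.2941 K/W
Q = ΔT / R_total = 197 / 0.2941

Q ≈ 670 W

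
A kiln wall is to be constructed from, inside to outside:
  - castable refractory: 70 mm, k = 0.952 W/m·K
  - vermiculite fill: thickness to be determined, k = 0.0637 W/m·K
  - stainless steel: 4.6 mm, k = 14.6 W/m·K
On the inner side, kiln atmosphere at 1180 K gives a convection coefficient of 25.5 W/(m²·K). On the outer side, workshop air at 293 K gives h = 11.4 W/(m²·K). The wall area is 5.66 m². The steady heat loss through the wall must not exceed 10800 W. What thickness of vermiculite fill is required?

L ≈ 16.8 mm

Using the resistance-network approach (series):
R_inner film = 1/(h_i·A) = 1/(25.5×5.66) = 0.006929 K/W
R_castable refractory = L/(kA) = 0.07/(0.952×5.66) = 0.01299 K/W
R_stainless steel = L/(kA) = 0.0046/(14.6×5.66) = 5.567×10^-5 K/W
R_outer film = 1/(h_o·A) = 1/(11.4×5.66) = 0.0155 K/W
Sum of the known resistances R_other = 0.03547 K/W
Required total resistance R_tot = ΔT/Q_allow = 887/10800 = 0.08213 K/W
R_vermiculite fill = R_tot − R_other = 0.04666 K/W
L = R·k·A = 0.04666×0.0637×5.66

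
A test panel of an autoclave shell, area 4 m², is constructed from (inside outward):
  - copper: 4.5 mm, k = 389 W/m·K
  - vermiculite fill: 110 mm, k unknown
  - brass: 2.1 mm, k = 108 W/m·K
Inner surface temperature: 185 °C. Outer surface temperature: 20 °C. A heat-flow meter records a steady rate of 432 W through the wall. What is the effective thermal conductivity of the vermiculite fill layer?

Series thermal resistances:
R_copper = L/(kA) = 0.0045/(389×4) = 2.892×10^-6 K/W
R_brass = L/(kA) = 0.0021/(108×4) = 4.861×10^-6 K/W
Sum of known resistances R_other = 7.753×10^-6 K/W
Total R = ΔT/Q = 165/432 = 0.3819 K/W
R_vermiculite fill = R_total − R_other = 0.3819 K/W
k = L/(R·A) = 0.11/(0.3819×4)

k ≈ 0.072 W/(m·K)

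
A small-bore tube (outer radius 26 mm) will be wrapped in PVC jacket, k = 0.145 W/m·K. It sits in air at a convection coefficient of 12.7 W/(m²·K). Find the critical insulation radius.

r_cr ≈ 11.4 mm

For a cylinder r_cr = k/h = 0.145/12.7
r_cr = 11.4 mm; since the bare radius (26 mm) is above r_cr, any added insulation will reduce heat loss.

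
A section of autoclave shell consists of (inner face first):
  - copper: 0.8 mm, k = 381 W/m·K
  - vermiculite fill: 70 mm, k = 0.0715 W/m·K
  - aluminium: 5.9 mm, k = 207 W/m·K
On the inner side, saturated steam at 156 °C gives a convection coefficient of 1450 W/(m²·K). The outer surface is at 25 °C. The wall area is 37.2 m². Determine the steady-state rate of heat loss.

Q ≈ 4970 W

Series thermal resistances:
R_inner film = 1/(h_i·A) = 1/(1450×37.2) = 1.854×10^-5 K/W
R_copper = L/(kA) = 0.0008/(381×37.2) = 5.644×10^-8 K/W
R_vermiculite fill = L/(kA) = 0.07/(0.0715×37.2) = 0.02632 K/W
R_aluminium = L/(kA) = 0.0059/(207×37.2) = 7.662×10^-7 K/W
R_total = 0.02634 K/W
Q = ΔT / R_total = 131 / 0.02634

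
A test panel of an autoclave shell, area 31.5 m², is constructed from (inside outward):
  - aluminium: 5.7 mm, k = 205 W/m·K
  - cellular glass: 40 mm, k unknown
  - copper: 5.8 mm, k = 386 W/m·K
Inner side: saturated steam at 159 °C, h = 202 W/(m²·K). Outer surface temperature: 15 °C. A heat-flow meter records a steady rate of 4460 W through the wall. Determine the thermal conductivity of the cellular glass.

Treating each layer as a thermal resistance in series:
R_inner film = 1/(h_i·A) = 1/(202×31.5) = 1.572×10^-4 K/W
R_aluminium = L/(kA) = 0.0057/(205×31.5) = 8.827×10^-7 K/W
R_copper = L/(kA) = 0.0058/(386×31.5) = 4.77×10^-7 K/W
Sum of known resistances R_other = 1.585×10^-4 K/W
Total R = ΔT/Q = 144/4460 = 0.03229 K/W
R_cellular glass = R_total − R_other = 0.03213 K/W
k = L/(R·A) = 0.04/(0.03213×31.5)

k ≈ 0.0395 W/(m·K)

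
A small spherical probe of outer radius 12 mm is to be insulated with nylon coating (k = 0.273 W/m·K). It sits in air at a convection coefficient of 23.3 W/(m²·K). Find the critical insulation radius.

r_cr ≈ 23.4 mm

For a sphere r_cr = 2k/h = 2×0.273/23.3
r_cr = 23.4 mm; since the bare radius (12 mm) is below r_cr, adding a thin layer of insulation will *increase* heat loss.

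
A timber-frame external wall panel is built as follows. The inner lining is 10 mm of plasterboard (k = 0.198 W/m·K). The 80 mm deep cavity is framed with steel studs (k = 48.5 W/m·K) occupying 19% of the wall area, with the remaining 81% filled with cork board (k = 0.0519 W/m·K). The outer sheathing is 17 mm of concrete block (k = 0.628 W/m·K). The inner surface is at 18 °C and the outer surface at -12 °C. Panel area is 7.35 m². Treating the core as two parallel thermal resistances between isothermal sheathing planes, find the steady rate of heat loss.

Sheathing layers in series; stud and cavity paths in parallel between them.
R_inner = 0.01/(0.198×7.35) = 0.006871 K/W
R_stud  = 0.08/(48.5×0.19×7.35) = 0.001181 K/W
R_cav   = 0.08/(0.0519×0.81×7.35) = 0.2589 K/W
1/R_core = 1/R_stud + 1/R_cav → R_core = 0.001176 K/W
R_outer = 0.017/(0.628×7.35) = 0.003683 K/W
R_total = 0.01173 K/W
Q = ΔT/R_total = 30/0.01173

Q ≈ 2560 W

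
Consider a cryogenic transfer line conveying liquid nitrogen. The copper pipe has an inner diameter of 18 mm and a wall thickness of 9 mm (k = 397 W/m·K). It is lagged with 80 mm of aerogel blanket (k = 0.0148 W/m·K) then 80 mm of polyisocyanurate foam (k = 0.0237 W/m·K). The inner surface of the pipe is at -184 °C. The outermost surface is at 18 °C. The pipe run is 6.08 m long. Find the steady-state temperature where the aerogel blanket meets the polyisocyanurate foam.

Radial resistances (cylindrical: R_cond = ln(r_o/r_i)/(2πkL), R_conv = 1/(h·2πrL)):
R_copper pipe wall = ln(18/9)/(2π×397×6.08) = 4.57×10^-5 K/W
R_aerogel blanket = ln(98/18)/(2π×0.0148×6.08) = 2.997 K/W
R_polyisocyanurate foam = ln(178/98)/(2π×0.0237×6.08) = 0.6592 K/W
R_total = 3.656 K/W
Q = ΔT/R_total = 202/3.656
Q = 55.2 W
T_interface = T_inner + Q·ΣR(inner→interface) = -184 + 55.2×2.997

T ≈ -18.4 °C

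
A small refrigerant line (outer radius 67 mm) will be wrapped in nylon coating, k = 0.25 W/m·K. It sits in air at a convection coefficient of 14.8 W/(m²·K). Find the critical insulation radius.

For a cylinder r_cr = k/h = 0.25/14.8
r_cr = 16.9 mm; since the bare radius (67 mm) is above r_cr, any added insulation will reduce heat loss.

r_cr ≈ 16.9 mm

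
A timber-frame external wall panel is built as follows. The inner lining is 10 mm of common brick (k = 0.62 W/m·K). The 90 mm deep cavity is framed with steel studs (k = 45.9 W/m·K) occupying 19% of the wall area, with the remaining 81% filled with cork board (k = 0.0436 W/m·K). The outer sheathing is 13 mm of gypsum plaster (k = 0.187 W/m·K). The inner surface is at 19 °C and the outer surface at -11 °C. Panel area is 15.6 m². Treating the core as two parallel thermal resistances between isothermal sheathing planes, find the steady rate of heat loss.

Q ≈ 4880 W

Sheathing layers in series; stud and cavity paths in parallel between them.
R_inner = 0.01/(0.62×15.6) = 0.001034 K/W
R_stud  = 0.09/(45.9×0.19×15.6) = 6.615×10^-4 K/W
R_cav   = 0.09/(0.0436×0.81×15.6) = 0.1634 K/W
1/R_core = 1/R_stud + 1/R_cav → R_core = 6.589×10^-4 K/W
R_outer = 0.013/(0.187×15.6) = 0.004456 K/W
R_total = 0.006149 K/W
Q = ΔT/R_total = 30/0.006149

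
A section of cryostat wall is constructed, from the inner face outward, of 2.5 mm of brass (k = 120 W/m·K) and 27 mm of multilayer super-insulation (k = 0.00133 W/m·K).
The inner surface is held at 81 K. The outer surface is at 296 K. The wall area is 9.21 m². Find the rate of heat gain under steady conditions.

Q ≈ 97.5 W

Model the wall as resistances in series:
R_brass = L/(kA) = 0.0025/(120×9.21) = 2.262×10^-6 K/W
R_multilayer super-insulation = L/(kA) = 0.027/(0.00133×9.21) = 2.204 K/W
R_total = 2.204 K/W
Q = ΔT / R_total = 215 / 2.204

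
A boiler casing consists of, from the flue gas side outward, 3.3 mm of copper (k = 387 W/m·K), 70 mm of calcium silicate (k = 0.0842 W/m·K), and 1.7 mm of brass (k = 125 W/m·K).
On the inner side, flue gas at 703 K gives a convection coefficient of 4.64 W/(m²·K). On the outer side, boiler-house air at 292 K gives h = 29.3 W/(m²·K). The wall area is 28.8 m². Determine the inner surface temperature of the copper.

T ≈ 621 K

Using the resistance-network approach (series):
R_inner film = 1/(h_i·A) = 1/(4.64×28.8) = 0.007483 K/W
R_copper = L/(kA) = 0.0033/(387×28.8) = 2.961×10^-7 K/W
R_calcium silicate = L/(kA) = 0.07/(0.0842×28.8) = 0.02887 K/W
R_brass = L/(kA) = 0.0017/(125×28.8) = 4.722×10^-7 K/W
R_outer film = 1/(h_o·A) = 1/(29.3×28.8) = 0.001185 K/W
R_total = 0.03754 K/W;  Q = ΔT/R_total = 411/0.03754 = 10950 W
T_interface = T_inner − Q·ΣR(inner→interface) = 703 − 10900×0.007483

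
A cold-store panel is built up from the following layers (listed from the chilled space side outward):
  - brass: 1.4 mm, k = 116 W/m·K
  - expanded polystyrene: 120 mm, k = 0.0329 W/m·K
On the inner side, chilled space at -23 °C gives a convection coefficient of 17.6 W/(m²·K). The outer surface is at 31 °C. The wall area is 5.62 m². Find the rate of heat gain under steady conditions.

Q ≈ 81.9 W

Treating each layer as a thermal resistance in series:
R_inner film = 1/(h_i·A) = 1/(17.6×5.62) = 0.01011 K/W
R_brass = L/(kA) = 0.0014/(116×5.62) = 2.148×10^-6 K/W
R_expanded polystyrene = L/(kA) = 0.12/(0.0329×5.62) = 0.649 K/W
R_total = 0.6591 K/W
Q = ΔT / R_total = 54 / 0.6591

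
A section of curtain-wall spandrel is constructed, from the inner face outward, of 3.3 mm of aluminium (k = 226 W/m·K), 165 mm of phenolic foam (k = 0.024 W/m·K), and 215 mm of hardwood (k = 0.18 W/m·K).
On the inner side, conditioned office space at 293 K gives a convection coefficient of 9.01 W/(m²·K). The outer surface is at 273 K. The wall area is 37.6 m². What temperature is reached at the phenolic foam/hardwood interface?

T ≈ 276 K

Thermal resistances in series:
R_inner film = 1/(h_i·A) = 1/(9.01×37.6) = 0.002952 K/W
R_aluminium = L/(kA) = 0.0033/(226×37.6) = 3.883×10^-7 K/W
R_phenolic foam = L/(kA) = 0.165/(0.024×37.6) = 0.1828 K/W
R_hardwood = L/(kA) = 0.215/(0.18×37.6) = 0.03177 K/W
R_total = 0.2176 K/W;  Q = ΔT/R_total = 20/0.2176 = 91.93 W
T_interface = T_inner − Q·ΣR(inner→interface) = 293 − 91.9×0.1858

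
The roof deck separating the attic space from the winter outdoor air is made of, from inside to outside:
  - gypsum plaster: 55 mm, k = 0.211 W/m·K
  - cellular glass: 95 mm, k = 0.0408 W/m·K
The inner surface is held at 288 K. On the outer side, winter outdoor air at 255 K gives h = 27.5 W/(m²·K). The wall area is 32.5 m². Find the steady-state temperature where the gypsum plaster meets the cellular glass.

T ≈ 285 K

Series thermal resistances:
R_gypsum plaster = L/(kA) = 0.055/(0.211×32.5) = 0.00802 K/W
R_cellular glass = L/(kA) = 0.095/(0.0408×32.5) = 0.07164 K/W
R_outer film = 1/(h_o·A) = 1/(27.5×32.5) = 0.001119 K/W
R_total = 0.08078 K/W;  Q = ΔT/R_total = 33/0.08078 = 408.5 W
T_interface = T_inner − Q·ΣR(inner→interface) = 288 − 409×0.00802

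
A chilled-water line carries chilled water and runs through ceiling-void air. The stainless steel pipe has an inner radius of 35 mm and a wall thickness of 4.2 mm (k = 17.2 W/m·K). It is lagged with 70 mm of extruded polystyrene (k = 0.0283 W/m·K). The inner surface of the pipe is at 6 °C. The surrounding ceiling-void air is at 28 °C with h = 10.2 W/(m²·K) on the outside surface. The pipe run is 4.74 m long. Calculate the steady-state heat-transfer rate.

Q ≈ 17.7 W

For a radial system each layer contributes R = ln(r_out/r_in)/(2πkL); films add R = 1/(hA).
R_stainless steel pipe wall = ln(39.2/35)/(2π×17.2×4.74) = 2.212×10^-4 K/W
R_extruded polystyrene = ln(109.2/39.2)/(2π×0.0283×4.74) = 1.216 K/W
R_outer film = 1/(h_o·2πr_oL) = 1/(10.2×2π×0.1092×4.74) = 0.03015 K/W
R_total = 1.246 K/W
Q = ΔT/R_total = 22/1.246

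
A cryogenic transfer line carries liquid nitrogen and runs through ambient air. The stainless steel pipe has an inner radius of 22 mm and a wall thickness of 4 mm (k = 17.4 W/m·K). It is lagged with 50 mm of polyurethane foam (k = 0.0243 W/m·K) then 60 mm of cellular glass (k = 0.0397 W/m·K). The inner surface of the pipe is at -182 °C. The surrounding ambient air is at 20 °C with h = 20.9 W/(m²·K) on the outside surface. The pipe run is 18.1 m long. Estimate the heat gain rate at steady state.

Q ≈ 388 W

For a radial system each layer contributes R = ln(r_out/r_in)/(2πkL); films add R = 1/(hA).
R_stainless steel pipe wall = ln(26/22)/(2π×17.4×18.1) = 8.442×10^-5 K/W
R_polyurethane foam = ln(76/26)/(2π×0.0243×18.1) = 0.3881 K/W
R_cellular glass = ln(136/76)/(2π×0.0397×18.1) = 0.1289 K/W
R_outer film = 1/(h_o·2πr_oL) = 1/(20.9×2π×0.136×18.1) = 0.003094 K/W
R_total = 0.5202 K/W
Q = ΔT/R_total = 202/0.5202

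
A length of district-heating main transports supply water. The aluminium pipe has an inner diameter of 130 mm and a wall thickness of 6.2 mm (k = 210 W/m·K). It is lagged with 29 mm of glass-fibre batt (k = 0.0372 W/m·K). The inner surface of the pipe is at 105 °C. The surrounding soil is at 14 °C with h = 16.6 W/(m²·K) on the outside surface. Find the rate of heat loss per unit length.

q′ ≈ 58.4 W/m

Per-layer cylindrical resistances, series-summed:
R_aluminium pipe wall = ln(71.2/65)/(2π×210×1) = 6.905×10^-5 K/W
R_glass-fibre batt = ln(100.2/71.2)/(2π×0.0372×1) = 1.462 K/W
R_outer film = 1/(h_o·2πr_oL) = 1/(16.6×2π×0.1002×1) = 0.09569 K/W
R_total = 1.558 K/W
Q = ΔT/R_total = 91/1.558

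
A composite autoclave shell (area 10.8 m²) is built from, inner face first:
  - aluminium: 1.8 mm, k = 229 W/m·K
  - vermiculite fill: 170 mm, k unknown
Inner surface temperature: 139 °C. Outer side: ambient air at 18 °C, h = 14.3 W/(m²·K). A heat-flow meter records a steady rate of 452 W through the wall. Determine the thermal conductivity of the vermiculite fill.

k ≈ 0.0603 W/(m·K)

Model the wall as resistances in series:
R_aluminium = L/(kA) = 0.0018/(229×10.8) = 7.278×10^-7 K/W
R_outer film = 1/(h_o·A) = 1/(14.3×10.8) = 0.006475 K/W
Sum of known resistances R_other = 0.006476 K/W
Total R = ΔT/Q = 121/452 = 0.2677 K/W
R_vermiculite fill = R_total − R_other = 0.2612 K/W
k = L/(R·A) = 0.17/(0.2612×10.8)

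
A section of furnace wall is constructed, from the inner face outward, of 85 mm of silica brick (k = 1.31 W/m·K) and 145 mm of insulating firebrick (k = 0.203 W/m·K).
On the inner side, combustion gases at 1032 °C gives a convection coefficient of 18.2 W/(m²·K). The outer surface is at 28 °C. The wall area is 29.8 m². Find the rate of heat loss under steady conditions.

Model the wall as resistances in series:
R_inner film = 1/(h_i·A) = 1/(18.2×29.8) = 0.001844 K/W
R_silica brick = L/(kA) = 0.085/(1.31×29.8) = 0.002177 K/W
R_insulating firebrick = L/(kA) = 0.145/(0.203×29.8) = 0.02397 K/W
R_total = 0.02799 K/W
Q = ΔT / R_total = 1004 / 0.02799

Q ≈ 35900 W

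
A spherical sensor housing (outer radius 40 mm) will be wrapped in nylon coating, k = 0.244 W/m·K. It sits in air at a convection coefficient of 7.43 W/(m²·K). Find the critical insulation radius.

For a sphere r_cr = 2k/h = 2×0.244/7.43
r_cr = 65.7 mm; since the bare radius (40 mm) is below r_cr, adding a thin layer of insulation will *increase* heat loss.

r_cr ≈ 65.7 mm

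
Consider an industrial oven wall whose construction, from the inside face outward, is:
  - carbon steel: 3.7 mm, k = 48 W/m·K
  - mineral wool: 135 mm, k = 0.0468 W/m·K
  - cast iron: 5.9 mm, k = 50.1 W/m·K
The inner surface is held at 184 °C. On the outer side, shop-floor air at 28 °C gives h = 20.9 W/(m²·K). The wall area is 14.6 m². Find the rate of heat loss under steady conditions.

Series thermal resistances:
R_carbon steel = L/(kA) = 0.0037/(48×14.6) = 5.28×10^-6 K/W
R_mineral wool = L/(kA) = 0.135/(0.0468×14.6) = 0.1976 K/W
R_cast iron = L/(kA) = 0.0059/(50.1×14.6) = 8.066×10^-6 K/W
R_outer film = 1/(h_o·A) = 1/(20.9×14.6) = 0.003277 K/W
R_total = 0.2009 K/W
Q = ΔT / R_total = 156 / 0.2009

Q ≈ 777 W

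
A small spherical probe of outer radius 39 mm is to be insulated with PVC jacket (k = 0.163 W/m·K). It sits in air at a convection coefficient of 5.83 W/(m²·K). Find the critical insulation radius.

For a sphere r_cr = 2k/h = 2×0.163/5.83
r_cr = 55.9 mm; since the bare radius (39 mm) is below r_cr, adding a thin layer of insulation will *increase* heat loss.

r_cr ≈ 55.9 mm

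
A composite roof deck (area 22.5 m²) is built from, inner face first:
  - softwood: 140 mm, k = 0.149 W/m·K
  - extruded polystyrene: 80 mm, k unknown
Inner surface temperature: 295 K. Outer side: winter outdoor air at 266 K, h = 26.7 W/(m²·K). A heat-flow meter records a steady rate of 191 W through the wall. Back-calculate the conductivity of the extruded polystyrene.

k ≈ 0.0328 W/(m·K)

Treating each layer as a thermal resistance in series:
R_softwood = L/(kA) = 0.14/(0.149×22.5) = 0.04176 K/W
R_outer film = 1/(h_o·A) = 1/(26.7×22.5) = 0.001665 K/W
Sum of known resistances R_other = 0.04342 K/W
Total R = ΔT/Q = 29/191 = 0.1518 K/W
R_extruded polystyrene = R_total − R_other = 0.1084 K/W
k = L/(R·A) = 0.08/(0.1084×22.5)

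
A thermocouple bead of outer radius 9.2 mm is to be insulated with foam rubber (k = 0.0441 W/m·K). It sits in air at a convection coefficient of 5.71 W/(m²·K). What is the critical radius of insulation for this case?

r_cr ≈ 15.4 mm

For a sphere r_cr = 2k/h = 2×0.0441/5.71
r_cr = 15.4 mm; since the bare radius (9.2 mm) is below r_cr, adding a thin layer of insulation will *increase* heat loss.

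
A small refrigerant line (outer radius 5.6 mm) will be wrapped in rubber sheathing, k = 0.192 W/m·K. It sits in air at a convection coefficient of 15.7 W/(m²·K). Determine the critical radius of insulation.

r_cr ≈ 12.2 mm

For a cylinder r_cr = k/h = 0.192/15.7
r_cr = 12.2 mm; since the bare radius (5.6 mm) is below r_cr, adding a thin layer of insulation will *increase* heat loss.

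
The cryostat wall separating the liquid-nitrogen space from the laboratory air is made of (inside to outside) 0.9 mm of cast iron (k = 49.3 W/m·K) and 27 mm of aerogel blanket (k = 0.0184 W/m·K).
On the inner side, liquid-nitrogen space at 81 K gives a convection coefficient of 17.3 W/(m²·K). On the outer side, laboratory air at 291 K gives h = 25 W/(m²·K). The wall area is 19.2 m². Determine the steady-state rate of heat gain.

Q ≈ 2580 W

Model the wall as resistances in series:
R_inner film = 1/(h_i·A) = 1/(17.3×19.2) = 0.003011 K/W
R_cast iron = L/(kA) = 0.0009/(49.3×19.2) = 9.508×10^-7 K/W
R_aerogel blanket = L/(kA) = 0.027/(0.0184×19.2) = 0.07643 K/W
R_outer film = 1/(h_o·A) = 1/(25×19.2) = 0.002083 K/W
R_total = 0.08152 K/W
Q = ΔT / R_total = 210 / 0.08152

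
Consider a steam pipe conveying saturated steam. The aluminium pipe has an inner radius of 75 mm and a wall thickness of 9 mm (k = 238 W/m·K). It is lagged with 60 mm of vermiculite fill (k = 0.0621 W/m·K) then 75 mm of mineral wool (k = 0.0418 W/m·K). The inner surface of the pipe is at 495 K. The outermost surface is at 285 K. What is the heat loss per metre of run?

Per-layer cylindrical resistances, series-summed:
R_aluminium pipe wall = ln(84/75)/(2π×238×1) = 7.578×10^-5 K/W
R_vermiculite fill = ln(144/84)/(2π×0.0621×1) = 1.381 K/W
R_mineral wool = ln(219/144)/(2π×0.0418×1) = 1.596 K/W
R_total = 2.978 K/W
Q = ΔT/R_total = 210/2.978

q′ ≈ 70.5 W/m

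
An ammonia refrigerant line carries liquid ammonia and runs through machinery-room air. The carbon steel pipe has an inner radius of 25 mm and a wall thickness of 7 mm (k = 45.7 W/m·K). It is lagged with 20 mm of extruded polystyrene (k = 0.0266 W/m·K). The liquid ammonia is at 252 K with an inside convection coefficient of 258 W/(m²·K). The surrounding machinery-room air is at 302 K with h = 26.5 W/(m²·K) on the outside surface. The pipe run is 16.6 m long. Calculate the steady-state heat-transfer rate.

For a radial system each layer contributes R = ln(r_out/r_in)/(2πkL); films add R = 1/(hA).
R_inner film = 1/(h_i·2πr₁L) = 1/(258×2π×0.025×16.6) = 0.001486 K/W
R_carbon steel pipe wall = ln(32/25)/(2π×45.7×16.6) = 5.179×10^-5 K/W
R_extruded polystyrene = ln(52/32)/(2π×0.0266×16.6) = 0.175 K/W
R_outer film = 1/(h_o·2πr_oL) = 1/(26.5×2π×0.052×16.6) = 0.006958 K/W
R_total = 0.1835 K/W
Q = ΔT/R_total = 50/0.1835

Q ≈ 272 W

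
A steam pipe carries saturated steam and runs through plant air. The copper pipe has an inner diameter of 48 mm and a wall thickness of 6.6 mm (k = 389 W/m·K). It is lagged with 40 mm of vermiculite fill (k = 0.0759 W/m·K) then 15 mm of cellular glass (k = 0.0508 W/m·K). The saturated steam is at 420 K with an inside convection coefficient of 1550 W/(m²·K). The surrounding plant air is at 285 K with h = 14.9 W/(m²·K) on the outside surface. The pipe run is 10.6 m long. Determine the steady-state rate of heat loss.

Treating each annulus and film as a series resistance:
R_inner film = 1/(h_i·2πr₁L) = 1/(1550×2π×0.024×10.6) = 4.036×10^-4 K/W
R_copper pipe wall = ln(30.6/24)/(2π×389×10.6) = 9.377×10^-6 K/W
R_vermiculite fill = ln(70.6/30.6)/(2π×0.0759×10.6) = 0.1654 K/W
R_cellular glass = ln(85.6/70.6)/(2π×0.0508×10.6) = 0.05694 K/W
R_outer film = 1/(h_o·2πr_oL) = 1/(14.9×2π×0.0856×10.6) = 0.01177 K/W
R_total = 0.2345 K/W
Q = ΔT/R_total = 135/0.2345

Q ≈ 576 W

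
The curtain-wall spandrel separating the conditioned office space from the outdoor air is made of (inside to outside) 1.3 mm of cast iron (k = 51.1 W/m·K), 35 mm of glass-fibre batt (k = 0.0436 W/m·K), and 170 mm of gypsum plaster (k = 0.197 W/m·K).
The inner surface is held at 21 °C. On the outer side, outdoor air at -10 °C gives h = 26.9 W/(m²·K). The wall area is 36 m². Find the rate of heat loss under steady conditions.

Treating each layer as a thermal resistance in series:
R_cast iron = L/(kA) = 0.0013/(51.1×36) = 7.067×10^-7 K/W
R_glass-fibre batt = L/(kA) = 0.035/(0.0436×36) = 0.0223 K/W
R_gypsum plaster = L/(kA) = 0.17/(0.197×36) = 0.02397 K/W
R_outer film = 1/(h_o·A) = 1/(26.9×36) = 0.001033 K/W
R_total = 0.0473 K/W
Q = ΔT / R_total = 31 / 0.0473

Q ≈ 655 W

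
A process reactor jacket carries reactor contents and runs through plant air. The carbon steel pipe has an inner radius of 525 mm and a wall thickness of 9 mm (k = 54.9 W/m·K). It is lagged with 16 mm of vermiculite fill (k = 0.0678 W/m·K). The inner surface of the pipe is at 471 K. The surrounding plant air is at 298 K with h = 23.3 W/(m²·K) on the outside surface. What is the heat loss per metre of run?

Radial resistances (cylindrical: R_cond = ln(r_o/r_i)/(2πkL), R_conv = 1/(h·2πrL)):
R_carbon steel pipe wall = ln(534/525)/(2π×54.9×1) = 4.928×10^-5 K/W
R_vermiculite fill = ln(550/534)/(2π×0.0678×1) = 0.0693 K/W
R_outer film = 1/(h_o·2πr_oL) = 1/(23.3×2π×0.55×1) = 0.01242 K/W
R_total = 0.08177 K/W
Q = ΔT/R_total = 173/0.08177

q′ ≈ 2120 W/m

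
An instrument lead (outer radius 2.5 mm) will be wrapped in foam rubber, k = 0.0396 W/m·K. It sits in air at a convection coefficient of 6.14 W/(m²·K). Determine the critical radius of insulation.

For a cylinder r_cr = k/h = 0.0396/6.14
r_cr = 6.45 mm; since the bare radius (2.5 mm) is below r_cr, adding a thin layer of insulation will *increase* heat loss.

r_cr ≈ 6.45 mm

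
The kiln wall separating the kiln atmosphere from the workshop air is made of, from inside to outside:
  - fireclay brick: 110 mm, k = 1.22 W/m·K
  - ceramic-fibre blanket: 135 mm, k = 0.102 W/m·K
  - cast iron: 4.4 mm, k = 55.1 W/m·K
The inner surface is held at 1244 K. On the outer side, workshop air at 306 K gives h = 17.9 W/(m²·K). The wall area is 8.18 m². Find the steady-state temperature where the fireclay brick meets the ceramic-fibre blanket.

T ≈ 1190 K

Treating each layer as a thermal resistance in series:
R_fireclay brick = L/(kA) = 0.11/(1.22×8.18) = 0.01102 K/W
R_ceramic-fibre blanket = L/(kA) = 0.135/(0.102×8.18) = 0.1618 K/W
R_cast iron = L/(kA) = 0.0044/(55.1×8.18) = 9.762×10^-6 K/W
R_outer film = 1/(h_o·A) = 1/(17.9×8.18) = 0.00683 K/W
R_total = 0.1797 K/W;  Q = ΔT/R_total = 938/0.1797 = 5221 W
T_interface = T_inner − Q·ΣR(inner→interface) = 1244 − 5220×0.01102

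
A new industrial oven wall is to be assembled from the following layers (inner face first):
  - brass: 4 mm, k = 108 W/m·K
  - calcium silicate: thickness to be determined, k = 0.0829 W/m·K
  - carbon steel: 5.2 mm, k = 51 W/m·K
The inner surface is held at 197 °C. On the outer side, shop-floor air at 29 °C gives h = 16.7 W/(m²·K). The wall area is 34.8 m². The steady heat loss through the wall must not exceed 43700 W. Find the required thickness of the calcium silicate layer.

L ≈ 6.12 mm

Using the resistance-network approach (series):
R_brass = L/(kA) = 0.004/(108×34.8) = 1.064×10^-6 K/W
R_carbon steel = L/(kA) = 0.0052/(51×34.8) = 2.93×10^-6 K/W
R_outer film = 1/(h_o·A) = 1/(16.7×34.8) = 0.001721 K/W
Sum of the known resistances R_other = 0.001725 K/W
Required total resistance R_tot = ΔT/Q_allow = 168/43700 = 0.003844 K/W
R_calcium silicate = R_tot − R_other = 0.00212 K/W
L = R·k·A = 0.00212×0.0829×34.8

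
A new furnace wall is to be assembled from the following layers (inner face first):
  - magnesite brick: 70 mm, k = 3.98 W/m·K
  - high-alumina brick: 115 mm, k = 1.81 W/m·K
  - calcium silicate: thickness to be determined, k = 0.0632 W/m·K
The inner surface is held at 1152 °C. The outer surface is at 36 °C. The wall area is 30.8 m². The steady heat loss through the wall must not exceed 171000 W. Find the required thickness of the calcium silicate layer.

L ≈ 7.58 mm

Treating each layer as a thermal resistance in series:
R_magnesite brick = L/(kA) = 0.07/(3.98×30.8) = 5.71×10^-4 K/W
R_high-alumina brick = L/(kA) = 0.115/(1.81×30.8) = 0.002063 K/W
Sum of the known resistances R_other = 0.002634 K/W
Required total resistance R_tot = ΔT/Q_allow = 1116/171000 = 0.006526 K/W
R_calcium silicate = R_tot − R_other = 0.003892 K/W
L = R·k·A = 0.003892×0.0632×30.8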